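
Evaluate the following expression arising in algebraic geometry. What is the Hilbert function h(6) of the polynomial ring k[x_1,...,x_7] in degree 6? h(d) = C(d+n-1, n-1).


The Hilbert function for the polynomial ring in 7 variables is:
h(d) = C(d+n-1, n-1)
h(6) = C(6+7-1, 7-1) = C(12, 6)
= 12! / (6! * 6!)
= 924

924


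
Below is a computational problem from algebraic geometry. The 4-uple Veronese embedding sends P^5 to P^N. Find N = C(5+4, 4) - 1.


The Veronese embedding v_d: P^n -> P^N maps each point to all
degree-d monomials in n+1 homogeneous coordinates.
N = C(n+d, d) - 1
N = C(5+4, 4) - 1
N = C(9, 4) - 1
C(9, 4) = 126
N = 126 - 1 = 125

125


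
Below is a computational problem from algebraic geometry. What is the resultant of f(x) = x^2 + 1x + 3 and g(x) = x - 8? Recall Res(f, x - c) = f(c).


For Res(f, x - c), we evaluate f at x = c.
f(8) = 8^2 + 1*8 + 3
= 64 + 8 + 3
= 72 + 3 = 75
Res(f, g) = 75

75


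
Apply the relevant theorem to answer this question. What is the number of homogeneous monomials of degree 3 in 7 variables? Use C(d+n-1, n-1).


The number of degree-3 monomials in 7 variables is C(d+n-1, n-1).
= C(3+7-1, 7-1) = C(9, 6)
= 84

84


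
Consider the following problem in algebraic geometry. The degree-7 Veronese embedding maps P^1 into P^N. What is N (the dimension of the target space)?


The Veronese embedding v_d: P^n -> P^N maps each point to all
degree-d monomials in n+1 homogeneous coordinates.
N = C(n+d, d) - 1
N = C(1+7, 7) - 1
N = C(8, 7) - 1
C(8, 7) = 8
N = 8 - 1 = 7

7


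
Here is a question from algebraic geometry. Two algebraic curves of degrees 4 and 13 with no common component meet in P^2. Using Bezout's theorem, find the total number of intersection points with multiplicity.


Bezout's theorem states the intersection count equals the product of degrees.
Intersection count = 4 * 13 = 52

52


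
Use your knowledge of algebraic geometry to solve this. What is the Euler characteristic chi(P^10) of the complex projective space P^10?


The complex projective space P^10 has one cell in each even real dimension 0, 2, ..., 20.
The cohomology groups are H^{2k}(P^10) = Z for k = 0,...,10, and 0 otherwise.
Euler characteristic = sum of Betti numbers = 1 per even-dimensional cohomology group.
chi(P^10) = 10 + 1 = 11

11


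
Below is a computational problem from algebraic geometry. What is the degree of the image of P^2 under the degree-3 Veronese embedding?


The Veronese variety v_3(P^2) has degree d^r.
d^r = 3^2 = 9

9


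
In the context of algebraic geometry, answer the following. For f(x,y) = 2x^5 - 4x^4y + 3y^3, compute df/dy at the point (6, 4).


df/dy = (-4)*x^4 + 3*3*y^2
At (6,4): (-4)*6^4 + 3*3*4^2
= -5184 + 144
= -5040

-5040


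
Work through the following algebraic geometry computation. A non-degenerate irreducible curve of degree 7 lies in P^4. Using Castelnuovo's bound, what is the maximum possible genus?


Castelnuovo's bound: write d - 1 = m(r-1) + epsilon with 0 <= epsilon < r-1.
d - 1 = 7 - 1 = 6
r - 1 = 4 - 1 = 3
6 = 2*3 + 0, so m = 2, epsilon = 0
pi(d, r) = m(m-1)(r-1)/2 + m*epsilon
= 2*1*3/2 + 2*0
= 6/2 + 0
= 3 + 0 = 3

3


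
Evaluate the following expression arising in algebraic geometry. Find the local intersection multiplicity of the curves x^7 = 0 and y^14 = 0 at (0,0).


The intersection multiplicity of V(x^a) and V(y^b) at the origin is:
I(O; V(x^7), V(y^14)) = dim_k(k[x,y]/(x^7, y^14))
A basis for k[x,y]/(x^7, y^14) is the set of monomials x^i * y^j
where 0 <= i < 7 and 0 <= j < 14.
The number of such monomials is 7 * 14 = 98

98


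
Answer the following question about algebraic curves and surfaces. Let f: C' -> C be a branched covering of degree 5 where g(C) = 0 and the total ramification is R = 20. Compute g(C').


Riemann-Hurwitz formula: 2g' - 2 = d(2g - 2) + R
Given: d = 5, g = 0, R = 20
2g' - 2 = 5*(2*0 - 2) + 20
2g' - 2 = 5*(-2) + 20
2g' - 2 = -10 + 20 = 10
2g' = 12
g' = 6

6


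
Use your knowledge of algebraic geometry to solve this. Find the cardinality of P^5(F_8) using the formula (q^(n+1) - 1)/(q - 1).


P^5(F_8) has (q^(n+1) - 1)/(q - 1) points.
= 8^5 + 8^4 + 8^3 + 8^2 + 8^1 + 8^0
= 32768 + 4096 + 512 + 64 + 8 + 1
= 37449

37449


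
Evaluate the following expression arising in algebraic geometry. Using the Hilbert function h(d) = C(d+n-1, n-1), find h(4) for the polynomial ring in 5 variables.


The Hilbert function for the polynomial ring in 5 variables is:
h(d) = C(d+n-1, n-1)
h(4) = C(4+5-1, 5-1) = C(8, 4)
= 8! / (4! * 4!)
= 70

70


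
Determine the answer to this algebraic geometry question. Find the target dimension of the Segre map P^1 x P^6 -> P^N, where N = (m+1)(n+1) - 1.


The Segre embedding maps P^m x P^n into P^N via
all products of coordinates from each factor.
N = (m+1)(n+1) - 1
N = (1+1)(6+1) - 1
N = 2*7 - 1
N = 14 - 1 = 13

13


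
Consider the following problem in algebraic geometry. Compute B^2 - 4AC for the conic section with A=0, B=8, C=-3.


The discriminant of a conic Ax^2 + Bxy + Cy^2 + ... = 0 is B^2 - 4AC.
B^2 = 8^2 = 64
4AC = 4*0*(-3) = 0
Discriminant = 64 + 0 = 64

64


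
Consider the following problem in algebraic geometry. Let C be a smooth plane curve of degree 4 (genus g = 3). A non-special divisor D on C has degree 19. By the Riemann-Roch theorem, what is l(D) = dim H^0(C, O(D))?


First, compute the genus of a smooth plane curve of degree 4:
g = (d-1)(d-2)/2 = (4-1)(4-2)/2 = 3
For a non-special divisor D (i.e., h^1(D) = 0), Riemann-Roch gives:
l(D) = deg(D) - g + 1
Since deg(D) = 19 >= 2g - 1 = 5, D is non-special.
l(D) = 19 - 3 + 1 = 17

17


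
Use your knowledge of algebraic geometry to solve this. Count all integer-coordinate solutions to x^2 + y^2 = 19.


Systematically check integer values of x where x^2 <= 19.
For each valid x, check if 19 - x^2 is a perfect square.
Total integer solutions found: 0

0


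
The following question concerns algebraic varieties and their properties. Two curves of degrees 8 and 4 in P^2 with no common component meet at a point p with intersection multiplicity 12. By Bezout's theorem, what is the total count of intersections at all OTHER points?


By Bezout's theorem, the total intersection number is d1 * d2.
Total = 8 * 4 = 32
Intersection multiplicity at p = 12
Remaining intersections = 32 - 12 = 20

20


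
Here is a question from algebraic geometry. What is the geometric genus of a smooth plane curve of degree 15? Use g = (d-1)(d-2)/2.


Using the genus formula for smooth plane curves:
g = (d-1)(d-2)/2
g = (15-1)(15-2)/2
g = 14*13/2
g = 182/2 = 91

91


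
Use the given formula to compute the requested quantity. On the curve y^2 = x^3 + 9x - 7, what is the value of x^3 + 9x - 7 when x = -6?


Compute x^3 + 9x - 7 at x = -6:
x^3 = (-6)^3 = -216
9*x = 9*(-6) = -54
Sum: -216 - 54 - 7 = -277

-277


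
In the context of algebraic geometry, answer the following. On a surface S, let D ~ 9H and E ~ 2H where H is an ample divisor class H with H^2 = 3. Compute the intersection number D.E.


Using bilinearity of the intersection pairing on a surface S:
(aH).(bH) = ab * (H.H)
We have H^2 = 3.
D.E = (9H).(2H) = 9*2*3
= 18*3
= 54

54


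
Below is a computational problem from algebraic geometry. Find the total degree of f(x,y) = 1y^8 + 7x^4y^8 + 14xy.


Examine each term for its total degree (sum of exponents).
  Term '1y^8' has total degree 0+8 = 8.
  Term '7x^4y^8' has total degree 4+8 = 12.
  Term '14xy' has total degree 1+1 = 2.
The maximum total degree among all terms is 12.

12


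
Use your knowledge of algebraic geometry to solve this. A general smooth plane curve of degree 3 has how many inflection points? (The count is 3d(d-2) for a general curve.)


For a general smooth plane curve C of degree d, the inflection points are
the intersection of C with its Hessian curve, which has degree 3(d-2).
By Bezout, the total intersection number is d * 3(d-2) = 3 * 3 = 9.
For a general curve every flex is ordinary, so each contributes
multiplicity 1 to C·Hess(C), and the number of distinct inflection
points is 3d(d-2).
Inflection points = 3*3*(3-2) = 3*3*1 = 9

9


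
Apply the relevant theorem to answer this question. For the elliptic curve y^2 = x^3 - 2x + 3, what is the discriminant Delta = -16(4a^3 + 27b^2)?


Compute each component:
4a^3 = 4*(-2)^3 = 4*(-8) = -32
27b^2 = 27*3^2 = 27*9 = 243
4a^3 + 27b^2 = -32 + 243 = 211
Delta = -16*211 = -3376

-3376


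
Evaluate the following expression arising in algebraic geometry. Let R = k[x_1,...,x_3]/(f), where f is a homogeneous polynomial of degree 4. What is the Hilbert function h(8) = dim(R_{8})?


For R = k[x_1,...,x_n]/(f) with f homogeneous of degree e:
The Hilbert series is (1 - t^e)/(1 - t)^n.
So h(d) = C(d+n-1, n-1) - C(d-e+n-1, n-1) for d >= e.
With n=3, e=4, d=8:
C(8+3-1, 3-1) = C(10, 2) = 45
C(8-4+3-1, 3-1) = C(6, 2) = 15
h(8) = 45 - 15 = 30

30


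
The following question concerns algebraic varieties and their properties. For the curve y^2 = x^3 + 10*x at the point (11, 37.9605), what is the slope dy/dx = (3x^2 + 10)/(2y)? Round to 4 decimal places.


Using implicit differentiation of y^2 = x^3 + 10*x:
2y * dy/dx = 3x^2 + 10
dy/dx = (3x^2 + 10)/(2y)
Numerator: 3*11^2 + 10 = 373
Denominator: 2*37.9605 = 75.921
dy/dx = 373/75.921 = 4.9130

4.9130


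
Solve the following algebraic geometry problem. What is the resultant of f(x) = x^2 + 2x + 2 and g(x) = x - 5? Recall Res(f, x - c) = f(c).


For Res(f, x - c), we evaluate f at x = c.
f(5) = 5^2 + 2*5 + 2
= 25 + 10 + 2
= 35 + 2 = 37
Res(f, g) = 37

37


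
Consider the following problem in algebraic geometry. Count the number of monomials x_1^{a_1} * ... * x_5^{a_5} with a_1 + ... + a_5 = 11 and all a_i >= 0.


The number of degree-11 monomials in 5 variables is C(d+n-1, n-1).
= C(11+5-1, 5-1) = C(15, 4)
= 1365

1365


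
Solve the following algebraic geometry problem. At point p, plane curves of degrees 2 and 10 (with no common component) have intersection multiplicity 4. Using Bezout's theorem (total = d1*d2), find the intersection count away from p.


By Bezout's theorem, the total intersection number is d1 * d2.
Total = 2 * 10 = 20
Intersection multiplicity at p = 4
Remaining intersections = 20 - 4 = 16

16


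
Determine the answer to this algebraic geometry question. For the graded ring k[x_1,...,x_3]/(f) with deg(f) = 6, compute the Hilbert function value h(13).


For R = k[x_1,...,x_n]/(f) with f homogeneous of degree e:
The Hilbert series is (1 - t^e)/(1 - t)^n.
So h(d) = C(d+n-1, n-1) - C(d-e+n-1, n-1) for d >= e.
With n=3, e=6, d=13:
C(13+3-1, 3-1) = C(15, 2) = 105
C(13-6+3-1, 3-1) = C(9, 2) = 36
h(13) = 105 - 36 = 69

69


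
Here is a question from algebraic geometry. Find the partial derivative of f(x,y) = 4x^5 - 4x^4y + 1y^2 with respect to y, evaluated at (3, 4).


df/dy = (-4)*x^4 + 2*1*y^1
At (3,4): (-4)*3^4 + 2*1*4^1
= -324 + 8
= -316

-316


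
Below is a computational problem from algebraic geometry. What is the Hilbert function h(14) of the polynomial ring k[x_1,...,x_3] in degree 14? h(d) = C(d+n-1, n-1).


The Hilbert function for the polynomial ring in 3 variables is:
h(d) = C(d+n-1, n-1)
h(14) = C(14+3-1, 3-1) = C(16, 2)
= 16! / (2! * 14!)
= 120

120


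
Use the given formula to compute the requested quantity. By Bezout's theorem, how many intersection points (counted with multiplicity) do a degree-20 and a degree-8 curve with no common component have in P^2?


Bezout's theorem states the intersection count equals the product of degrees.
Intersection count = 20 * 8 = 160

160


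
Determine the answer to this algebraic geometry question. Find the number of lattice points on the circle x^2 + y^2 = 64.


Systematically check integer values of x where x^2 <= 64.
For each valid x, check if 64 - x^2 is a perfect square.
x=0: 64 - 0 = 64, sqrt = 8 (valid)
x=8: 64 - 64 = 0, sqrt = 0 (valid)
Total integer solutions found: 4

4


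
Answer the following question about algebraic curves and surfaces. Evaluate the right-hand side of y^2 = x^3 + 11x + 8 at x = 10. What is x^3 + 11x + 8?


Compute x^3 + 11x + 8 at x = 10:
x^3 = 10^3 = 1000
11*x = 11*10 = 110
Sum: 1000 + 110 + 8 = 1118

1118


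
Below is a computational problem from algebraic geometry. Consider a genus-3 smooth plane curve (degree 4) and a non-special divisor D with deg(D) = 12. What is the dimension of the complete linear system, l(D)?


First, compute the genus of a smooth plane curve of degree 4:
g = (d-1)(d-2)/2 = (4-1)(4-2)/2 = 3
For a non-special divisor D (i.e., h^1(D) = 0), Riemann-Roch gives:
l(D) = deg(D) - g + 1
Since deg(D) = 12 >= 2g - 1 = 5, D is non-special.
l(D) = 12 - 3 + 1 = 10

10


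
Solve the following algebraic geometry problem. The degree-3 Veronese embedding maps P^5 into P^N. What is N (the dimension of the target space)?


The Veronese embedding v_d: P^n -> P^N maps each point to all
degree-d monomials in n+1 homogeneous coordinates.
N = C(n+d, d) - 1
N = C(5+3, 3) - 1
N = C(8, 3) - 1
C(8, 3) = 56
N = 56 - 1 = 55

55


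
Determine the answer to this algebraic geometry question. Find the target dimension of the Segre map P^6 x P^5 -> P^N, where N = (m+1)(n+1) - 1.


The Segre embedding maps P^m x P^n into P^N via
all products of coordinates from each factor.
N = (m+1)(n+1) - 1
N = (6+1)(5+1) - 1
N = 7*6 - 1
N = 42 - 1 = 41

41


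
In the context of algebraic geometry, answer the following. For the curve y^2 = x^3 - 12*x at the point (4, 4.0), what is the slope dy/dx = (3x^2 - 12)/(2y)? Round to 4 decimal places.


Using implicit differentiation of y^2 = x^3 - 12*x:
2y * dy/dx = 3x^2 - 12
dy/dx = (3x^2 - 12)/(2y)
Numerator: 3*4^2 - 12 = 36
Denominator: 2*4.0 = 8.0
dy/dx = 36/8.0 = 4.5000

4.5000


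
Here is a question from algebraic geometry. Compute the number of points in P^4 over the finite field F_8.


P^4(F_8) has (q^(n+1) - 1)/(q - 1) points.
= 8^4 + 8^3 + 8^2 + 8^1 + 8^0
= 4096 + 512 + 64 + 8 + 1
= 4681

4681


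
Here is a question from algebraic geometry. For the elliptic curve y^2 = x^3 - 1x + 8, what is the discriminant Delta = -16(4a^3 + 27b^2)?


Compute each component:
4a^3 = 4*(-1)^3 = 4*(-1) = -4
27b^2 = 27*8^2 = 27*64 = 1728
4a^3 + 27b^2 = -4 + 1728 = 1724
Delta = -16*1724 = -27584

-27584


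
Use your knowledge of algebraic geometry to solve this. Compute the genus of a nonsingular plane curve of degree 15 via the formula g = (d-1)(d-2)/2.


Using the genus formula for smooth plane curves:
g = (d-1)(d-2)/2
g = (15-1)(15-2)/2
g = 14*13/2
g = 182/2 = 91

91


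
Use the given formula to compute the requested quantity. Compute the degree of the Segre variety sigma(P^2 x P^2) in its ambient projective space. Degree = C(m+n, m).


The degree of the Segre variety P^2 x P^2 is C(m+n, m).
= C(4, 2)
= 6

6


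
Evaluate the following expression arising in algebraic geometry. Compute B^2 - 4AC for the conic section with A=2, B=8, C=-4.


The discriminant of a conic Ax^2 + Bxy + Cy^2 + ... = 0 is B^2 - 4AC.
B^2 = 8^2 = 64
4AC = 4*2*(-4) = -32
Discriminant = 64 + 32 = 96

96


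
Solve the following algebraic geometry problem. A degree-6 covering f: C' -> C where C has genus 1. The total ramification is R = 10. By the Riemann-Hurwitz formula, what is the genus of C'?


Riemann-Hurwitz formula: 2g' - 2 = d(2g - 2) + R
Given: d = 6, g = 1, R = 10
2g' - 2 = 6*(2*1 - 2) + 10
2g' - 2 = 6*0 + 10
2g' - 2 = 0 + 10 = 10
2g' = 12
g' = 6

6


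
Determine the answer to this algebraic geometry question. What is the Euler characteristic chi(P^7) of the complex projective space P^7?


The complex projective space P^7 has one cell in each even real dimension 0, 2, ..., 14.
The cohomology groups are H^{2k}(P^7) = Z for k = 0,...,7, and 0 otherwise.
Euler characteristic = sum of Betti numbers = 1 per even-dimensional cohomology group.
chi(P^7) = 7 + 1 = 8

8


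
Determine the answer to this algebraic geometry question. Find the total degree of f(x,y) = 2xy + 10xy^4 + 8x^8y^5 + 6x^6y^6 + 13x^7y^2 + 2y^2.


Examine each term for its total degree (sum of exponents).
  Term '2xy' has total degree 1+1 = 2.
  Term '10xy^4' has total degree 1+4 = 5.
  Term '8x^8y^5' has total degree 8+5 = 13.
  Term '6x^6y^6' has total degree 6+6 = 12.
  Term '13x^7y^2' has total degree 7+2 = 9.
  Term '2y^2' has total degree 0+2 = 2.
The maximum total degree among all terms is 13.

13


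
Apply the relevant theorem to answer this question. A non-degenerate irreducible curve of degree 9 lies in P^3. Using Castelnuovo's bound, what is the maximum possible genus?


Castelnuovo's bound: write d - 1 = m(r-1) + epsilon with 0 <= epsilon < r-1.
d - 1 = 9 - 1 = 8
r - 1 = 3 - 1 = 2
8 = 4*2 + 0, so m = 4, epsilon = 0
pi(d, r) = m(m-1)(r-1)/2 + m*epsilon
= 4*3*2/2 + 4*0
= 24/2 + 0
= 12 + 0 = 12

12


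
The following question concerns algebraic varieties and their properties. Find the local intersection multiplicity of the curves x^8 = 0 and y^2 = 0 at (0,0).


The intersection multiplicity of V(x^a) and V(y^b) at the origin is:
I(O; V(x^8), V(y^2)) = dim_k(k[x,y]/(x^8, y^2))
A basis for k[x,y]/(x^8, y^2) is the set of monomials x^i * y^j
where 0 <= i < 8 and 0 <= j < 2.
The number of such monomials is 8 * 2 = 16

16


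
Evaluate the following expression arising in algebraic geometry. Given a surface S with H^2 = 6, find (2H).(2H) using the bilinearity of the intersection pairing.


Using bilinearity of the intersection pairing on a surface S:
(aH).(bH) = ab * (H.H)
We have H^2 = 6.
D.E = (2H).(2H) = 2*2*6
= 4*6
= 24

24


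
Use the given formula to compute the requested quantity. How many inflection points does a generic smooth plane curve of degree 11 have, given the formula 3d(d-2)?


For a general smooth plane curve C of degree d, the inflection points are
the intersection of C with its Hessian curve, which has degree 3(d-2).
By Bezout, the total intersection number is d * 3(d-2) = 11 * 27 = 297.
For a general curve every flex is ordinary, so each contributes
multiplicity 1 to C·Hess(C), and the number of distinct inflection
points is 3d(d-2).
Inflection points = 3*11*(11-2) = 3*11*9 = 297

297


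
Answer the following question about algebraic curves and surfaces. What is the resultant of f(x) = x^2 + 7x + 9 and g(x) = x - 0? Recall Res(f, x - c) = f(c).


For Res(f, x - c), we evaluate f at x = c.
f(0) = 0^2 + 7*0 + 9
= 0 + 0 + 9
= 0 + 9 = 9
Res(f, g) = 9

9


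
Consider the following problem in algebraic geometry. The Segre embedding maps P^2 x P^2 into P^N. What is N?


The Segre embedding maps P^m x P^n into P^N via
all products of coordinates from each factor.
N = (m+1)(n+1) - 1
N = (2+1)(2+1) - 1
N = 3*3 - 1
N = 9 - 1 = 8

8


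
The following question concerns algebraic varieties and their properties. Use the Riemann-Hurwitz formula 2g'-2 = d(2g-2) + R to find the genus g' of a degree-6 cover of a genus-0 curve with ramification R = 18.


Riemann-Hurwitz formula: 2g' - 2 = d(2g - 2) + R
Given: d = 6, g = 0, R = 18
2g' - 2 = 6*(2*0 - 2) + 18
2g' - 2 = 6*(-2) + 18
2g' - 2 = -12 + 18 = 6
2g' = 8
g' = 4

4


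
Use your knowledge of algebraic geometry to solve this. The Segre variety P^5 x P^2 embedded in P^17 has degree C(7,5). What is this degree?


The degree of the Segre variety P^5 x P^2 is C(m+n, m).
= C(7, 5)
= 21

21


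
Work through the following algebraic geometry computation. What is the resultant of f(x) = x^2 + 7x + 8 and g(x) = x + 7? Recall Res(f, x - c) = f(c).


For Res(f, x - c), we evaluate f at x = c.
f(-7) = (-7)^2 + 7*(-7) + 8
= 49 - 49 + 8
= 0 + 8 = 8
Res(f, g) = 8

8


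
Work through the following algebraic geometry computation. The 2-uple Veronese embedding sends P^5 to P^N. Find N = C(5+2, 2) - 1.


The Veronese embedding v_d: P^n -> P^N maps each point to all
degree-d monomials in n+1 homogeneous coordinates.
N = C(n+d, d) - 1
N = C(5+2, 2) - 1
N = C(7, 2) - 1
C(7, 2) = 21
N = 21 - 1 = 20

20


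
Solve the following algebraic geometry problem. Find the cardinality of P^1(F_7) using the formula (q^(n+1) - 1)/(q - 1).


P^1(F_7) has (q^(n+1) - 1)/(q - 1) points.
= 7^1 + 7^0
= 7 + 1
= 8

8


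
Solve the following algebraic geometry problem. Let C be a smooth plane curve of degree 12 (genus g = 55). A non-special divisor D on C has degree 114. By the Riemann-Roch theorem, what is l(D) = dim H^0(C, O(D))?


First, compute the genus of a smooth plane curve of degree 12:
g = (d-1)(d-2)/2 = (12-1)(12-2)/2 = 55
For a non-special divisor D (i.e., h^1(D) = 0), Riemann-Roch gives:
l(D) = deg(D) - g + 1
Since deg(D) = 114 >= 2g - 1 = 109, D is non-special.
l(D) = 114 - 55 + 1 = 60

60


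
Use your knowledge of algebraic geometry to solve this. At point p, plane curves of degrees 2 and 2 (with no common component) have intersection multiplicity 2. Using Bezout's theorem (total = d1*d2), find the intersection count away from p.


By Bezout's theorem, the total intersection number is d1 * d2.
Total = 2 * 2 = 4
Intersection multiplicity at p = 2
Remaining intersections = 4 - 2 = 2

2


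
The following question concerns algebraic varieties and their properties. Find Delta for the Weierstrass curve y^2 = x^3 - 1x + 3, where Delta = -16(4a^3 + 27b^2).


Compute each component:
4a^3 = 4*(-1)^3 = 4*(-1) = -4
27b^2 = 27*3^2 = 27*9 = 243
4a^3 + 27b^2 = -4 + 243 = 239
Delta = -16*239 = -3824

-3824


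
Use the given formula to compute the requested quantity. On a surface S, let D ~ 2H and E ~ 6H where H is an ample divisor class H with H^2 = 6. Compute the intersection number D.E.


Using bilinearity of the intersection pairing on a surface S:
(aH).(bH) = ab * (H.H)
We have H^2 = 6.
D.E = (2H).(6H) = 2*6*6
= 12*6
= 72

72


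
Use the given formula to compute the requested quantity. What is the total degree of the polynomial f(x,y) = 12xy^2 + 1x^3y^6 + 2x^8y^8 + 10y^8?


Examine each term for its total degree (sum of exponents).
  Term '12xy^2' has total degree 1+2 = 3.
  Term '1x^3y^6' has total degree 3+6 = 9.
  Term '2x^8y^8' has total degree 8+8 = 16.
  Term '10y^8' has total degree 0+8 = 8.
The maximum total degree among all terms is 16.

16


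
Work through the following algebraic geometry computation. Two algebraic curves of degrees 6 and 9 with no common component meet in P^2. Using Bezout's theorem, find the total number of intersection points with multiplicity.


Bezout's theorem states the intersection count equals the product of degrees.
Intersection count = 6 * 9 = 54

54


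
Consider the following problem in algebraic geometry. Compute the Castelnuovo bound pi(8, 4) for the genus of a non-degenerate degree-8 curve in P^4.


Castelnuovo's bound: write d - 1 = m(r-1) + epsilon with 0 <= epsilon < r-1.
d - 1 = 8 - 1 = 7
r - 1 = 4 - 1 = 3
7 = 2*3 + 1, so m = 2, epsilon = 1
pi(d, r) = m(m-1)(r-1)/2 + m*epsilon
= 2*1*3/2 + 2*1
= 6/2 + 2
= 3 + 2 = 5

5


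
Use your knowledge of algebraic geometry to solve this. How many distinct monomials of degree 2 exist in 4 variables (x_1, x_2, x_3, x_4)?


The number of degree-2 monomials in 4 variables is C(d+n-1, n-1).
= C(2+4-1, 4-1) = C(5, 3)
= 10

10


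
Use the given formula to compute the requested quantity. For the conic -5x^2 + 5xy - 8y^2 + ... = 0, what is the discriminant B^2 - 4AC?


The discriminant of a conic Ax^2 + Bxy + Cy^2 + ... = 0 is B^2 - 4AC.
B^2 = 5^2 = 25
4AC = 4*(-5)*(-8) = 160
Discriminant = 25 - 160 = -135

-135


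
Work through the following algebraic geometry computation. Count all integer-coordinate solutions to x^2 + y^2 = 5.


Systematically check integer values of x where x^2 <= 5.
For each valid x, check if 5 - x^2 is a perfect square.
x=1: 5 - 1 = 4, sqrt = 2 (valid)
x=2: 5 - 4 = 1, sqrt = 1 (valid)
Total integer solutions found: 8

8


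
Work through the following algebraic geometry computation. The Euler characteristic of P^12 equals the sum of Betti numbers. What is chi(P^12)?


The complex projective space P^12 has one cell in each even real dimension 0, 2, ..., 24.
The cohomology groups are H^{2k}(P^12) = Z for k = 0,...,12, and 0 otherwise.
Euler characteristic = sum of Betti numbers = 1 per even-dimensional cohomology group.
chi(P^12) = 12 + 1 = 13

13


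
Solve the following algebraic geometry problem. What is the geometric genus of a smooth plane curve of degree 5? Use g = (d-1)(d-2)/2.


Using the genus formula for smooth plane curves:
g = (d-1)(d-2)/2
g = (5-1)(5-2)/2
g = 4*3/2
g = 12/2 = 6

6


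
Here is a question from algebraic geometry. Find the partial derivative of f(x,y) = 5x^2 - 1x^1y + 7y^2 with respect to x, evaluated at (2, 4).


df/dx = 2*5*x^1 + 1*(-1)*x^0*y
At (2,4): 2*5*2^1 + 1*(-1)*2^0*4
= 20 - 4
= 16

16


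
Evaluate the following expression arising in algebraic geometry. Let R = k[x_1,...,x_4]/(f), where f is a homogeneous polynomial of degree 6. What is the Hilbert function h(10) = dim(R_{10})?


For R = k[x_1,...,x_n]/(f) with f homogeneous of degree e:
The Hilbert series is (1 - t^e)/(1 - t)^n.
So h(d) = C(d+n-1, n-1) - C(d-e+n-1, n-1) for d >= e.
With n=4, e=6, d=10:
C(10+4-1, 4-1) = C(13, 3) = 286
C(10-6+4-1, 4-1) = C(7, 3) = 35
h(10) = 286 - 35 = 251

251


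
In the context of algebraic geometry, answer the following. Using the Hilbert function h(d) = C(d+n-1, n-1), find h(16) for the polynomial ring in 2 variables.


The Hilbert function for the polynomial ring in 2 variables is:
h(d) = C(d+n-1, n-1)
h(16) = C(16+2-1, 2-1) = C(17, 1)
= 17! / (1! * 16!)
= 17

17


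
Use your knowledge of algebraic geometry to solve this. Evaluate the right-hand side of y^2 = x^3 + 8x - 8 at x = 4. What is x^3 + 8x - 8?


Compute x^3 + 8x - 8 at x = 4:
x^3 = 4^3 = 64
8*x = 8*4 = 32
Sum: 64 + 32 - 8 = 88

88


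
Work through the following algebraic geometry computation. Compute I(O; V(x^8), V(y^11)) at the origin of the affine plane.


The intersection multiplicity of V(x^a) and V(y^b) at the origin is:
I(O; V(x^8), V(y^11)) = dim_k(k[x,y]/(x^8, y^11))
A basis for k[x,y]/(x^8, y^11) is the set of monomials x^i * y^j
where 0 <= i < 8 and 0 <= j < 11.
The number of such monomials is 8 * 11 = 88

88


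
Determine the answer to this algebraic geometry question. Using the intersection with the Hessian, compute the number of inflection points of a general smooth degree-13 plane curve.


For a general smooth plane curve C of degree d, the inflection points are
the intersection of C with its Hessian curve, which has degree 3(d-2).
By Bezout, the total intersection number is d * 3(d-2) = 13 * 33 = 429.
For a general curve every flex is ordinary, so each contributes
multiplicity 1 to C·Hess(C), and the number of distinct inflection
points is 3d(d-2).
Inflection points = 3*13*(13-2) = 3*13*11 = 429

429


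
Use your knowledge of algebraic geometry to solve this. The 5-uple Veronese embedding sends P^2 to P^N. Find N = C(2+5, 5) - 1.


The Veronese embedding v_d: P^n -> P^N maps each point to all
degree-d monomials in n+1 homogeneous coordinates.
N = C(n+d, d) - 1
N = C(2+5, 5) - 1
N = C(7, 5) - 1
C(7, 5) = 21
N = 21 - 1 = 20

20


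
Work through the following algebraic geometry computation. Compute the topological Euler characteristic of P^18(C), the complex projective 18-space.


The complex projective space P^18 has one cell in each even real dimension 0, 2, ..., 36.
The cohomology groups are H^{2k}(P^18) = Z for k = 0,...,18, and 0 otherwise.
Euler characteristic = sum of Betti numbers = 1 per even-dimensional cohomology group.
chi(P^18) = 18 + 1 = 19

19


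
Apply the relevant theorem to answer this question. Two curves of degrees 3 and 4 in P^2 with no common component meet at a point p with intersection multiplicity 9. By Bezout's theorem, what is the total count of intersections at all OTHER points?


By Bezout's theorem, the total intersection number is d1 * d2.
Total = 3 * 4 = 12
Intersection multiplicity at p = 9
Remaining intersections = 12 - 9 = 3

3


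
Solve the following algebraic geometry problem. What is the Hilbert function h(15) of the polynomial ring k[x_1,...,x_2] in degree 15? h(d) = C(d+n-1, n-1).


The Hilbert function for the polynomial ring in 2 variables is:
h(d) = C(d+n-1, n-1)
h(15) = C(15+2-1, 2-1) = C(16, 1)
= 16! / (1! * 15!)
= 16

16


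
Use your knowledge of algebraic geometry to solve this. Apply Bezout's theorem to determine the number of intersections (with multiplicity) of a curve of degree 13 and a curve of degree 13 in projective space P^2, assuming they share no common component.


Bezout's theorem states the intersection count equals the product of degrees.
Intersection count = 13 * 13 = 169

169


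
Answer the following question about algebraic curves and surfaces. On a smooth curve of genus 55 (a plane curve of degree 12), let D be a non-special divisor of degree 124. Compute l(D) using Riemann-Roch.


First, compute the genus of a smooth plane curve of degree 12:
g = (d-1)(d-2)/2 = (12-1)(12-2)/2 = 55
For a non-special divisor D (i.e., h^1(D) = 0), Riemann-Roch gives:
l(D) = deg(D) - g + 1
Since deg(D) = 124 >= 2g - 1 = 109, D is non-special.
l(D) = 124 - 55 + 1 = 70

70


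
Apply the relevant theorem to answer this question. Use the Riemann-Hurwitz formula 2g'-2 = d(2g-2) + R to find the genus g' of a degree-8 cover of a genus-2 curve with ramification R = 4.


Riemann-Hurwitz formula: 2g' - 2 = d(2g - 2) + R
Given: d = 8, g = 2, R = 4
2g' - 2 = 8*(2*2 - 2) + 4
2g' - 2 = 8*2 + 4
2g' - 2 = 16 + 4 = 20
2g' = 22
g' = 11

11


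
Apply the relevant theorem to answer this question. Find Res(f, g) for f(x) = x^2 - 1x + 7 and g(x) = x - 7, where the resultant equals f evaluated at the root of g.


For Res(f, x - c), we evaluate f at x = c.
f(7) = 7^2 - 1*7 + 7
= 49 - 7 + 7
= 42 + 7 = 49
Res(f, g) = 49

49


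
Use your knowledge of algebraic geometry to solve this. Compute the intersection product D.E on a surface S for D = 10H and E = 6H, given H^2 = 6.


Using bilinearity of the intersection pairing on a surface S:
(aH).(bH) = ab * (H.H)
We have H^2 = 6.
D.E = (10H).(6H) = 10*6*6
= 60*6
= 360

360


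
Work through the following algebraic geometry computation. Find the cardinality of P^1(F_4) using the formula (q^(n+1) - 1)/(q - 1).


P^1(F_4) has (q^(n+1) - 1)/(q - 1) points.
= 4^1 + 4^0
= 4 + 1
= 5

5


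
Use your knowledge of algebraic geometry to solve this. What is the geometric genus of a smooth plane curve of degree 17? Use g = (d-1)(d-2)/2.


Using the genus formula for smooth plane curves:
g = (d-1)(d-2)/2
g = (17-1)(17-2)/2
g = 16*15/2
g = 240/2 = 120

120


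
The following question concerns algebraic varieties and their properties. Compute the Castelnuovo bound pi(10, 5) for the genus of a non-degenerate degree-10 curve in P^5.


Castelnuovo's bound: write d - 1 = m(r-1) + epsilon with 0 <= epsilon < r-1.
d - 1 = 10 - 1 = 9
r - 1 = 5 - 1 = 4
9 = 2*4 + 1, so m = 2, epsilon = 1
pi(d, r) = m(m-1)(r-1)/2 + m*epsilon
= 2*1*4/2 + 2*1
= 8/2 + 2
= 4 + 2 = 6

6


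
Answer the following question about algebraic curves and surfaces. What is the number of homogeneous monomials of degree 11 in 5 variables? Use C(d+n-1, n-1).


The number of degree-11 monomials in 5 variables is C(d+n-1, n-1).
= C(11+5-1, 5-1) = C(15, 4)
= 1365

1365


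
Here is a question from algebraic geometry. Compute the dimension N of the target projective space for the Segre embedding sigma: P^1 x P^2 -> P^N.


The Segre embedding maps P^m x P^n into P^N via
all products of coordinates from each factor.
N = (m+1)(n+1) - 1
N = (1+1)(2+1) - 1
N = 2*3 - 1
N = 6 - 1 = 5

5


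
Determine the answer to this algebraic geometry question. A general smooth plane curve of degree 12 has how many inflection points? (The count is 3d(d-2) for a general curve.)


For a general smooth plane curve C of degree d, the inflection points are
the intersection of C with its Hessian curve, which has degree 3(d-2).
By Bezout, the total intersection number is d * 3(d-2) = 12 * 30 = 360.
For a general curve every flex is ordinary, so each contributes
multiplicity 1 to C·Hess(C), and the number of distinct inflection
points is 3d(d-2).
Inflection points = 3*12*(12-2) = 3*12*10 = 360

360


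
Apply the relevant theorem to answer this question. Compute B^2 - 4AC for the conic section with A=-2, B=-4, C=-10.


The discriminant of a conic Ax^2 + Bxy + Cy^2 + ... = 0 is B^2 - 4AC.
B^2 = (-4)^2 = 16
4AC = 4*(-2)*(-10) = 80
Discriminant = 16 - 80 = -64

-64


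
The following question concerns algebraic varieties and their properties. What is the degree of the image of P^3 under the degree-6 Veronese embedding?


The Veronese variety v_6(P^3) has degree d^r.
d^r = 6^3 = 216

216


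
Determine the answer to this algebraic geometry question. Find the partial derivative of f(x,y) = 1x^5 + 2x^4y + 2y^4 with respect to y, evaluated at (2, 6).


df/dy = 2*x^4 + 4*2*y^3
At (2,6): 2*2^4 + 4*2*6^3
= 32 + 1728
= 1760

1760


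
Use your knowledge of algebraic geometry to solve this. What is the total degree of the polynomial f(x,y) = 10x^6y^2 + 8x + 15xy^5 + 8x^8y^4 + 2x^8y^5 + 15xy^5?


Examine each term for its total degree (sum of exponents).
  Term '10x^6y^2' has total degree 6+2 = 8.
  Term '8x' has total degree 1+0 = 1.
  Term '15xy^5' has total degree 1+5 = 6.
  Term '8x^8y^4' has total degree 8+4 = 12.
  Term '2x^8y^5' has total degree 8+5 = 13.
  Term '15xy^5' has total degree 1+5 = 6.
The maximum total degree among all terms is 13.

13


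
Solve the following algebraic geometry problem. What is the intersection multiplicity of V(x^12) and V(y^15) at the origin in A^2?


The intersection multiplicity of V(x^a) and V(y^b) at the origin is:
I(O; V(x^12), V(y^15)) = dim_k(k[x,y]/(x^12, y^15))
A basis for k[x,y]/(x^12, y^15) is the set of monomials x^i * y^j
where 0 <= i < 12 and 0 <= j < 15.
The number of such monomials is 12 * 15 = 180

180


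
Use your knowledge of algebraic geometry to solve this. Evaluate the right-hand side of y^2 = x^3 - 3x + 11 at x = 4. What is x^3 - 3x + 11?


Compute x^3 - 3x + 11 at x = 4:
x^3 = 4^3 = 64
(-3)*x = (-3)*4 = -12
Sum: 64 - 12 + 11 = 63

63


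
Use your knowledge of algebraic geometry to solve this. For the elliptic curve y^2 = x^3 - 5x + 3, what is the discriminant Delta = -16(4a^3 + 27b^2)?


Compute each component:
4a^3 = 4*(-5)^3 = 4*(-125) = -500
27b^2 = 27*3^2 = 27*9 = 243
4a^3 + 27b^2 = -500 + 243 = -257
Delta = -16*(-257) = 4112

4112


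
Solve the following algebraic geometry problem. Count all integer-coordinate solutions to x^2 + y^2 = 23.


Systematically check integer values of x where x^2 <= 23.
For each valid x, check if 23 - x^2 is a perfect square.
Total integer solutions found: 0

0


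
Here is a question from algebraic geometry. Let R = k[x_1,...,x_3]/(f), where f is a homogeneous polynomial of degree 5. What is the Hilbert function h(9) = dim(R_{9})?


For R = k[x_1,...,x_n]/(f) with f homogeneous of degree e:
The Hilbert series is (1 - t^e)/(1 - t)^n.
So h(d) = C(d+n-1, n-1) - C(d-e+n-1, n-1) for d >= e.
With n=3, e=5, d=9:
C(9+3-1, 3-1) = C(11, 2) = 55
C(9-5+3-1, 3-1) = C(6, 2) = 15
h(9) = 55 - 15 = 40

40


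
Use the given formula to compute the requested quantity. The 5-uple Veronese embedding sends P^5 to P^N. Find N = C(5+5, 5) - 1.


The Veronese embedding v_d: P^n -> P^N maps each point to all
degree-d monomials in n+1 homogeneous coordinates.
N = C(n+d, d) - 1
N = C(5+5, 5) - 1
N = C(10, 5) - 1
C(10, 5) = 252
N = 252 - 1 = 251

251


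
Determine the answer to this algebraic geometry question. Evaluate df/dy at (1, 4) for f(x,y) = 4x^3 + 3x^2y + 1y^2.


df/dy = 3*x^2 + 2*1*y^1
At (1,4): 3*1^2 + 2*1*4^1
= 3 + 8
= 11

11


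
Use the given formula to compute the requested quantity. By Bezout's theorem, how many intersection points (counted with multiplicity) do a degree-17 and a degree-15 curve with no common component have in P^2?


Bezout's theorem states the intersection count equals the product of degrees.
Intersection count = 17 * 15 = 255

255


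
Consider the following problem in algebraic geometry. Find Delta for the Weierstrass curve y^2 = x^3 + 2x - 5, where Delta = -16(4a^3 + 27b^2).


Compute each component:
4a^3 = 4*2^3 = 4*8 = 32
27b^2 = 27*(-5)^2 = 27*25 = 675
4a^3 + 27b^2 = 32 + 675 = 707
Delta = -16*707 = -11312

-11312


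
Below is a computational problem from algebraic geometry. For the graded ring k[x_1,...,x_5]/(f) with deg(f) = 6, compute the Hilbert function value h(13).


For R = k[x_1,...,x_n]/(f) with f homogeneous of degree e:
The Hilbert series is (1 - t^e)/(1 - t)^n.
So h(d) = C(d+n-1, n-1) - C(d-e+n-1, n-1) for d >= e.
With n=5, e=6, d=13:
C(13+5-1, 5-1) = C(17, 4) = 2380
C(13-6+5-1, 5-1) = C(11, 4) = 330
h(13) = 2380 - 330 = 2050

2050


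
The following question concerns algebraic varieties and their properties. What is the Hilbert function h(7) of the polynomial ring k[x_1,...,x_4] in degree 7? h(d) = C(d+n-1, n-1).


The Hilbert function for the polynomial ring in 4 variables is:
h(d) = C(d+n-1, n-1)
h(7) = C(7+4-1, 4-1) = C(10, 3)
= 10! / (3! * 7!)
= 120

120


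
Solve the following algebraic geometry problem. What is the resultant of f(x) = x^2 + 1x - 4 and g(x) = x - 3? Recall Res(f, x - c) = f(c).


For Res(f, x - c), we evaluate f at x = c.
f(3) = 3^2 + 1*3 - 4
= 9 + 3 - 4
= 12 - 4 = 8
Res(f, g) = 8

8


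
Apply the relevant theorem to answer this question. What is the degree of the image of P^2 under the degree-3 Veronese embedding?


The Veronese variety v_3(P^2) has degree d^r.
d^r = 3^2 = 9

9


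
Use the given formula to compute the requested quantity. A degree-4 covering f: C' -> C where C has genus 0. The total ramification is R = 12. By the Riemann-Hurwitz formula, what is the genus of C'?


Riemann-Hurwitz formula: 2g' - 2 = d(2g - 2) + R
Given: d = 4, g = 0, R = 12
2g' - 2 = 4*(2*0 - 2) + 12
2g' - 2 = 4*(-2) + 12
2g' - 2 = -8 + 12 = 4
2g' = 6
g' = 3

3


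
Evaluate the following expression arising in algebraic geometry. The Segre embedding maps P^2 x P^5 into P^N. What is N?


The Segre embedding maps P^m x P^n into P^N via
all products of coordinates from each factor.
N = (m+1)(n+1) - 1
N = (2+1)(5+1) - 1
N = 3*6 - 1
N = 18 - 1 = 17

17


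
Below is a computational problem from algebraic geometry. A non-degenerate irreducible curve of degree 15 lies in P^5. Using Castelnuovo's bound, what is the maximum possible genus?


Castelnuovo's bound: write d - 1 = m(r-1) + epsilon with 0 <= epsilon < r-1.
d - 1 = 15 - 1 = 14
r - 1 = 5 - 1 = 4
14 = 3*4 + 2, so m = 3, epsilon = 2
pi(d, r) = m(m-1)(r-1)/2 + m*epsilon
= 3*2*4/2 + 3*2
= 24/2 + 6
= 12 + 6 = 18

18


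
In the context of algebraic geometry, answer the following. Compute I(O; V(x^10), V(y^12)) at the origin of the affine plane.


The intersection multiplicity of V(x^a) and V(y^b) at the origin is:
I(O; V(x^10), V(y^12)) = dim_k(k[x,y]/(x^10, y^12))
A basis for k[x,y]/(x^10, y^12) is the set of monomials x^i * y^j
where 0 <= i < 10 and 0 <= j < 12.
The number of such monomials is 10 * 12 = 120

120


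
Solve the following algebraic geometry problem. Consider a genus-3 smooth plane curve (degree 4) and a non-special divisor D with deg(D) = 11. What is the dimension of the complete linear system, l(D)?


First, compute the genus of a smooth plane curve of degree 4:
g = (d-1)(d-2)/2 = (4-1)(4-2)/2 = 3
For a non-special divisor D (i.e., h^1(D) = 0), Riemann-Roch gives:
l(D) = deg(D) - g + 1
Since deg(D) = 11 >= 2g - 1 = 5, D is non-special.
l(D) = 11 - 3 + 1 = 9

9


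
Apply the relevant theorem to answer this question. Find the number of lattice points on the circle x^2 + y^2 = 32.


Systematically check integer values of x where x^2 <= 32.
For each valid x, check if 32 - x^2 is a perfect square.
x=4: 32 - 16 = 16, sqrt = 4 (valid)
Total integer solutions found: 4

4


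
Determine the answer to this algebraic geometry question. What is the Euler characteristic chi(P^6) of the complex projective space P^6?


The complex projective space P^6 has one cell in each even real dimension 0, 2, ..., 12.
The cohomology groups are H^{2k}(P^6) = Z for k = 0,...,6, and 0 otherwise.
Euler characteristic = sum of Betti numbers = 1 per even-dimensional cohomology group.
chi(P^6) = 6 + 1 = 7

7
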